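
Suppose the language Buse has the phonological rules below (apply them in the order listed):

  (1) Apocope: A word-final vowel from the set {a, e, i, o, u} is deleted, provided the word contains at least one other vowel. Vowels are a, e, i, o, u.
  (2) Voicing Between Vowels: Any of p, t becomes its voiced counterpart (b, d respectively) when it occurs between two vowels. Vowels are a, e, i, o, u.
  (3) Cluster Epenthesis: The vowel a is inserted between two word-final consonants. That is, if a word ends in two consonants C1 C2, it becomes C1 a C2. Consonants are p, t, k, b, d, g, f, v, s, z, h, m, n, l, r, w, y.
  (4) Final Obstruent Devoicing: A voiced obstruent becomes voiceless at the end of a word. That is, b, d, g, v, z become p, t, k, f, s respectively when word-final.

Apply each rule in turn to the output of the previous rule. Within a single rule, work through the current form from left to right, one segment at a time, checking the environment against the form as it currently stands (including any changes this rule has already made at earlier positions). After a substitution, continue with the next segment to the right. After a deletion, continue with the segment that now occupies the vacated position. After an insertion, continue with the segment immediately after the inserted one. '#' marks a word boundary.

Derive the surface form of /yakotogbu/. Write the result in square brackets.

[yakodogap]

(1) Apocope: [yakotogbu] → [yakotogb]
(2) Voicing Between Vowels: [yakotogb] → [yakodogb]
(3) Cluster Epenthesis: [yakodogb] → [yakodogab]
(4) Final Obstruent Devoicing: [yakodogab] → [yakodogap]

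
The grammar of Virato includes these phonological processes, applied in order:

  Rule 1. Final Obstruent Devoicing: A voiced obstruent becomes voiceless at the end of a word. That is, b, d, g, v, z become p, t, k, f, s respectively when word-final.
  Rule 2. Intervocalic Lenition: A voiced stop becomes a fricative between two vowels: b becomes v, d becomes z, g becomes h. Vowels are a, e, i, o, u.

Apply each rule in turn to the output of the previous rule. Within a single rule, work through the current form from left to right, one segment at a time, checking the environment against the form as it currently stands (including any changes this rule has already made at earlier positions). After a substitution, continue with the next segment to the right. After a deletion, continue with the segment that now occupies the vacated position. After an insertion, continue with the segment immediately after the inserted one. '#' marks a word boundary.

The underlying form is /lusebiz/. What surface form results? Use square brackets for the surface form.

[lusevis]

Rule 1 Final Obstruent Devoicing: [lusebiz] → [lusebis]
Rule 2 Intervocalic Lenition: [lusebis] → [lusevis]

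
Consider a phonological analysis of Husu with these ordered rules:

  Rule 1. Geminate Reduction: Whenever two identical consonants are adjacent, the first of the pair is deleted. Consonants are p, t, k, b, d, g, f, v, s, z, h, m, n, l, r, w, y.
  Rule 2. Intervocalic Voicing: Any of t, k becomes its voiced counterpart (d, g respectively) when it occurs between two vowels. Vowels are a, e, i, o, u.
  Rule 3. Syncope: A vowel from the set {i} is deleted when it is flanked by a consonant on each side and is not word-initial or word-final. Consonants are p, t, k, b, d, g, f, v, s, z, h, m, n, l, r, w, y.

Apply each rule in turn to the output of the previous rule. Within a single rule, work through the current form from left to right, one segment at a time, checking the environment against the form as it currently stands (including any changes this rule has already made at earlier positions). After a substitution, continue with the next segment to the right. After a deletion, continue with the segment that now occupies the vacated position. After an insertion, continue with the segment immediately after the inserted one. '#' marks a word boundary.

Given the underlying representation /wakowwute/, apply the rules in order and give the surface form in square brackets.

[wagowude]

Rule 1 Geminate Reduction: [wakowwute] → [wakowute]
Rule 2 Intervocalic Voicing: [wakowute] → [wagowude]
Rule 3 Syncope: no change — [wagowude]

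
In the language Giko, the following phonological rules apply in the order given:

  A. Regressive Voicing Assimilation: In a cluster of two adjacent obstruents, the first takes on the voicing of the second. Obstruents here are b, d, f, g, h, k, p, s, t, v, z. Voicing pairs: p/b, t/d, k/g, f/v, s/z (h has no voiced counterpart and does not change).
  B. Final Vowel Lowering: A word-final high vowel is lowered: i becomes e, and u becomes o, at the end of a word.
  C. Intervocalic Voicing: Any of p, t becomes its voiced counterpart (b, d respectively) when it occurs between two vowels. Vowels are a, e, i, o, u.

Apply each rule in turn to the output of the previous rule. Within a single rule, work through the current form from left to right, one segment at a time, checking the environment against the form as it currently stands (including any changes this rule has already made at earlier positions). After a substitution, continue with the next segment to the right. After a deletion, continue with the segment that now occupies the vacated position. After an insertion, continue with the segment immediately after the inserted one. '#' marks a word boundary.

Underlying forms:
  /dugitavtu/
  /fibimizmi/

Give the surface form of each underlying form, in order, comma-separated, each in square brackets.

[dugidafto], [fibimizme]

/dugitavtu/:
  A Regressive Voicing Assimilation: [dugitavtu] → [dugitaftu]
  B Final Vowel Lowering: [dugitaftu] → [dugitafto]
  C Intervocalic Voicing: [dugitafto] → [dugidafto]
/fibimizmi/:
  A Regressive Voicing Assimilation: no change — [fibimizmi]
  B Final Vowel Lowering: [fibimizmi] → [fibimizme]
  C Intervocalic Voicing: no change — [fibimizme]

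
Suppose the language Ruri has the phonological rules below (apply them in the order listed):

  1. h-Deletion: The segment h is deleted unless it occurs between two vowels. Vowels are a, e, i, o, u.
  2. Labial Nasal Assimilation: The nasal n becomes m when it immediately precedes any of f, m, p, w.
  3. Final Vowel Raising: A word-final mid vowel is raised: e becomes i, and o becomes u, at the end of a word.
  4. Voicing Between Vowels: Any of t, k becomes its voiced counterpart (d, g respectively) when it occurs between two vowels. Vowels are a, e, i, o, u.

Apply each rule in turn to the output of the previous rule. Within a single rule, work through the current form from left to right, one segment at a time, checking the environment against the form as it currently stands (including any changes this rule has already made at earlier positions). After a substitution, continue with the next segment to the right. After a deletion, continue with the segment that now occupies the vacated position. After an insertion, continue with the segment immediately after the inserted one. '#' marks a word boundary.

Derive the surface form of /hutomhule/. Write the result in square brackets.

1 h-Deletion: [hutomhule] → [utomule]
2 Labial Nasal Assimilation: no change — [utomule]
3 Final Vowel Raising: [utomule] → [utomuli]
4 Voicing Between Vowels: [utomuli] → [udomuli]

[udomuli]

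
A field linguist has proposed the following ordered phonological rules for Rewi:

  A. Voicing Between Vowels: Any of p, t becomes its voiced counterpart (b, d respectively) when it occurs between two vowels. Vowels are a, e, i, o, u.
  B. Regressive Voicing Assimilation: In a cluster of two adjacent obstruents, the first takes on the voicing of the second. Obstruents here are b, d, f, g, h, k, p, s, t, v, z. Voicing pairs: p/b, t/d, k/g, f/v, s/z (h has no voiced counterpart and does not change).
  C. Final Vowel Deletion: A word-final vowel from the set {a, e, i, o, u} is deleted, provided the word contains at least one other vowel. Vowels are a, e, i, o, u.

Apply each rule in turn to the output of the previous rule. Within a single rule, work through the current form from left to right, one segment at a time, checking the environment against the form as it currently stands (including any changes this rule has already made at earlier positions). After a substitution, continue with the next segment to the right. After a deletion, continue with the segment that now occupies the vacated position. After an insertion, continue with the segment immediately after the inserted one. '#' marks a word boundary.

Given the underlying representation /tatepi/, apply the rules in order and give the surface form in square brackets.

A Voicing Between Vowels: [tatepi] → [tadebi]
B Regressive Voicing Assimilation: no change — [tadebi]
C Final Vowel Deletion: [tadebi] → [tadeb]

[tadeb]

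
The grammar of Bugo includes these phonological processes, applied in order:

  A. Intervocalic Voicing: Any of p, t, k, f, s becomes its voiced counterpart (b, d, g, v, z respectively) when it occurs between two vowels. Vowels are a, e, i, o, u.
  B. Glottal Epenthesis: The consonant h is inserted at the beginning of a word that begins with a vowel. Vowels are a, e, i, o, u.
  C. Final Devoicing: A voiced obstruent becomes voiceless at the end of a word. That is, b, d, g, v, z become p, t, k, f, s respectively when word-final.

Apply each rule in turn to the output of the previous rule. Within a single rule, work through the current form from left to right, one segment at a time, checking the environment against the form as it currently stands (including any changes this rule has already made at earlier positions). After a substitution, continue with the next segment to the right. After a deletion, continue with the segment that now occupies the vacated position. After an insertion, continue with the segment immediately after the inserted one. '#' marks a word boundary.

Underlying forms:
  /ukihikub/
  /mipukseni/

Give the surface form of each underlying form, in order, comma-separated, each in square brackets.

/ukihikub/:
  A Intervocalic Voicing: [ukihikub] → [ugihigub]
  B Glottal Epenthesis: [ugihigub] → [hugihigub]
  C Final Devoicing: [hugihigub] → [hugihigup]
/mipukseni/:
  A Intervocalic Voicing: [mipukseni] → [mibukseni]
  B Glottal Epenthesis: no change — [mibukseni]
  C Final Devoicing: no change — [mibukseni]

[hugihigup], [mibukseni]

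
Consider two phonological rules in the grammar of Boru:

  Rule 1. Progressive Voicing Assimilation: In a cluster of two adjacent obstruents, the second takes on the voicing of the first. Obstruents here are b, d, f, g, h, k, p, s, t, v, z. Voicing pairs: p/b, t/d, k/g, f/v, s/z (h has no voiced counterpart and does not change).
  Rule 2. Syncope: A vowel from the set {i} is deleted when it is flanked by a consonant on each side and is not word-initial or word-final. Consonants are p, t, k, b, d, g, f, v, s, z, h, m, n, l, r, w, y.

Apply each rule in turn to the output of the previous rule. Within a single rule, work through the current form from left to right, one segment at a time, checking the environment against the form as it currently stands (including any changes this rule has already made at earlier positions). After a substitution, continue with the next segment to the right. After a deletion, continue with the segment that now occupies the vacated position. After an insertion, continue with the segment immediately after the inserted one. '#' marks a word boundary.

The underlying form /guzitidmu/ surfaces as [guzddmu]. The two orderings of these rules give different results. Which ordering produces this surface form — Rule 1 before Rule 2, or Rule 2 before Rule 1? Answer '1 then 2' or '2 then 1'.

Order 1 then 2:
  1 Progressive Voicing Assimilation: no change — [guzitidmu]
  2 Syncope: [guzitidmu] → [guztdmu]
  result: [guztdmu]
Order 2 then 1:
  2 Syncope: [guzitidmu] → [guztdmu]
  1 Progressive Voicing Assimilation: [guztdmu] → [guzddmu]
  result: [guzddmu]

2 then 1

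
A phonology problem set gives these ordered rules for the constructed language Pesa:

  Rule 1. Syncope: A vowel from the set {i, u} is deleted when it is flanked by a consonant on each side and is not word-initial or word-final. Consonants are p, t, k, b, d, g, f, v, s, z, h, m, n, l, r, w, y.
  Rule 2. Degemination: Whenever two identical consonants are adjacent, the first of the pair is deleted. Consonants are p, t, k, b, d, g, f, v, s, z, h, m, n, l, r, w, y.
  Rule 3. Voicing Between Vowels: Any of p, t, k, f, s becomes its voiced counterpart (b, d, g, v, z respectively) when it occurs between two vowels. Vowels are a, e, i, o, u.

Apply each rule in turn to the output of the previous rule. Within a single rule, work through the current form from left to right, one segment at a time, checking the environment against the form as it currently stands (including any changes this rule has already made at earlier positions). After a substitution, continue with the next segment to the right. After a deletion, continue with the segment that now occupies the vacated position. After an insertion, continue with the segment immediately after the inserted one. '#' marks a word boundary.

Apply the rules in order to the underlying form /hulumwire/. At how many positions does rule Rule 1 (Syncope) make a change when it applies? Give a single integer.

Rule 1 Syncope: [hulumwire] → [hlmwre]
Rule 2 Degemination: no change — [hlmwre]
Rule 3 Voicing Between Vowels: no change — [hlmwre]
Rule Rule 1 changed 3 position(s).

3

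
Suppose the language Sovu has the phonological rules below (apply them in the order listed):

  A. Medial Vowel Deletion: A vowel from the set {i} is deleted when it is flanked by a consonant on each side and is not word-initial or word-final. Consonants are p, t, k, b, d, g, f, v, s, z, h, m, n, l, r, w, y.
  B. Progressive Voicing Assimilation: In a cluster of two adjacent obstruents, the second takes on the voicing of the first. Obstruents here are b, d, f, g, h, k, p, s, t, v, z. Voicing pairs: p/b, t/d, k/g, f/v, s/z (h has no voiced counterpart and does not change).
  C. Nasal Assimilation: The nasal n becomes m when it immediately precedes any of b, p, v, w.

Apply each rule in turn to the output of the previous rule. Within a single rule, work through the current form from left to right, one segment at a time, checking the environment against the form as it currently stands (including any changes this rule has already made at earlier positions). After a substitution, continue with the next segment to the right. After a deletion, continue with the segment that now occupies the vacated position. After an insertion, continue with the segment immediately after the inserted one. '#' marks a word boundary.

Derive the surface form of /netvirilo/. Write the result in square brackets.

A Medial Vowel Deletion: [netvirilo] → [netvrlo]
B Progressive Voicing Assimilation: [netvrlo] → [netfrlo]
C Nasal Assimilation: no change — [netfrlo]

[netfrlo]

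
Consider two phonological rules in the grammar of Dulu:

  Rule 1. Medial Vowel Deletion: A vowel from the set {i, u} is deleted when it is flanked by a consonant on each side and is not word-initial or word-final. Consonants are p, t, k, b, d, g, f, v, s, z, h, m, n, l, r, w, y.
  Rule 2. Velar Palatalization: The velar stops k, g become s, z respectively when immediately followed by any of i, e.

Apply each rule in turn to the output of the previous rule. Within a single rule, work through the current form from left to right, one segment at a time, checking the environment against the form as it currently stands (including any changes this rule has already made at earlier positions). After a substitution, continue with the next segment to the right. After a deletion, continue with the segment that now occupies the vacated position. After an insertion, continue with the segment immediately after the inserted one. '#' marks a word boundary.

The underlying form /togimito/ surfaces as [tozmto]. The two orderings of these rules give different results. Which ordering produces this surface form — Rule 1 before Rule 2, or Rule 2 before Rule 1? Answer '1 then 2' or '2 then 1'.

Order 1 then 2:
  1 Medial Vowel Deletion: [togimito] → [togmto]
  2 Velar Palatalization: no change — [togmto]
  result: [togmto]
Order 2 then 1:
  2 Velar Palatalization: [togimito] → [tozimito]
  1 Medial Vowel Deletion: [tozimito] → [tozmto]
  result: [tozmto]

2 then 1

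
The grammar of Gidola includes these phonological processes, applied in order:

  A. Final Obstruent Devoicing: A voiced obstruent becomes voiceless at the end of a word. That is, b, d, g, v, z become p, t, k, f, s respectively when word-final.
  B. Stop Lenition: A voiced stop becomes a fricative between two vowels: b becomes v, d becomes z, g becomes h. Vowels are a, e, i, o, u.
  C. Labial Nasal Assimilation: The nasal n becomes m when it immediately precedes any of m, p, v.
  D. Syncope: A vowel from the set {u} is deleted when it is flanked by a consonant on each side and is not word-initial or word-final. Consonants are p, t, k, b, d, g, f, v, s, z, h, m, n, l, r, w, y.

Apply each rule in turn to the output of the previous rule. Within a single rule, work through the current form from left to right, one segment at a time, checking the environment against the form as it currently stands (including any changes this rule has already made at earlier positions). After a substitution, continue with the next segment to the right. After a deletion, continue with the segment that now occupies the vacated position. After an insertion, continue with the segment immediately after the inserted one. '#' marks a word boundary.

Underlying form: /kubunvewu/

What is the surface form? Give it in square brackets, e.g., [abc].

A Final Obstruent Devoicing: no change — [kubunvewu]
B Stop Lenition: [kubunvewu] → [kuvunvewu]
C Labial Nasal Assimilation: [kuvunvewu] → [kuvumvewu]
D Syncope: [kuvumvewu] → [kvmvewu]

[kvmvewu]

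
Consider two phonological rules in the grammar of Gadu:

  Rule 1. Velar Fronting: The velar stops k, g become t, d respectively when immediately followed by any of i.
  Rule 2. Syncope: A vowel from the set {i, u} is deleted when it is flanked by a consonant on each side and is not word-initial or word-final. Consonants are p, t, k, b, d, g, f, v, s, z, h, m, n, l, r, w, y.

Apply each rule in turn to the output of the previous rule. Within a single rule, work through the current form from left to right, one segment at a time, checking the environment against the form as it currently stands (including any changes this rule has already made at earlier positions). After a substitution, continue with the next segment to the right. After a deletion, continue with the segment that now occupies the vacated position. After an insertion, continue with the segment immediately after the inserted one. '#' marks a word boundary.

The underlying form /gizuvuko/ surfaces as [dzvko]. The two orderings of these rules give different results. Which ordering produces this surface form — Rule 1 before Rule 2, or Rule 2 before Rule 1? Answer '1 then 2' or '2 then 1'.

Order 1 then 2:
  1 Velar Fronting: [gizuvuko] → [dizuvuko]
  2 Syncope: [dizuvuko] → [dzvko]
  result: [dzvko]
Order 2 then 1:
  2 Syncope: [gizuvuko] → [gzvko]
  1 Velar Fronting: no change — [gzvko]
  result: [gzvko]

1 then 2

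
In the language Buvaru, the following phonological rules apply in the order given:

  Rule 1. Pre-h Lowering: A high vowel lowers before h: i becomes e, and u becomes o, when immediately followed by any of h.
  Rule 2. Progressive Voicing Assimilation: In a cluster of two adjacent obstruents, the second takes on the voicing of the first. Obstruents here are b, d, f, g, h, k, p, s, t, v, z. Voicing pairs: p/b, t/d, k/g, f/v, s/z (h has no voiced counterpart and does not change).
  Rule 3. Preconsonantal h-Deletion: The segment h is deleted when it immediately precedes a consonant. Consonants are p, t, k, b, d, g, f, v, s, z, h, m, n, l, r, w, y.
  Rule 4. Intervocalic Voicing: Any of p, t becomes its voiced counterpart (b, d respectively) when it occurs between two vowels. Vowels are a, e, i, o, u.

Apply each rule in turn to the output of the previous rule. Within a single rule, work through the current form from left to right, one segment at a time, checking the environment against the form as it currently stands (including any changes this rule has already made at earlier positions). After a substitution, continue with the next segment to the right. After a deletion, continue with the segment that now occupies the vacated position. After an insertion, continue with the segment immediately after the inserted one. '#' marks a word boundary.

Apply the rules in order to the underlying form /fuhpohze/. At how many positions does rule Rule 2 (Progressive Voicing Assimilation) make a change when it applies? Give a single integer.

1

Rule 1 Pre-h Lowering: [fuhpohze] → [fohpohze]
Rule 2 Progressive Voicing Assimilation: [fohpohze] → [fohpohse]
Rule 3 Preconsonantal h-Deletion: [fohpohse] → [fopose]
Rule 4 Intervocalic Voicing: [fopose] → [fobose]
Rule Rule 2 changed 1 position(s).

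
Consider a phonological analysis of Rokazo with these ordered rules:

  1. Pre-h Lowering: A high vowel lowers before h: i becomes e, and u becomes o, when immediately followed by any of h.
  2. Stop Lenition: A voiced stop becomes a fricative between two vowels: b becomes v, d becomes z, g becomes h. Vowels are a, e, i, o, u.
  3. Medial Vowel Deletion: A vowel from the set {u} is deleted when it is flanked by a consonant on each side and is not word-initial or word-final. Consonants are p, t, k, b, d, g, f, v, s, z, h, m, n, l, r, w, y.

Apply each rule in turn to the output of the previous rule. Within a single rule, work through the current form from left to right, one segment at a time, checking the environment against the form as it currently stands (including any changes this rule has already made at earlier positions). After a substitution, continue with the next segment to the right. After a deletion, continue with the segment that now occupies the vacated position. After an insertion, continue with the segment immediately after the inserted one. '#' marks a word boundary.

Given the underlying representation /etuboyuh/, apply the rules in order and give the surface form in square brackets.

1 Pre-h Lowering: [etuboyuh] → [etuboyoh]
2 Stop Lenition: [etuboyoh] → [etuvoyoh]
3 Medial Vowel Deletion: [etuvoyoh] → [etvoyoh]

[etvoyoh]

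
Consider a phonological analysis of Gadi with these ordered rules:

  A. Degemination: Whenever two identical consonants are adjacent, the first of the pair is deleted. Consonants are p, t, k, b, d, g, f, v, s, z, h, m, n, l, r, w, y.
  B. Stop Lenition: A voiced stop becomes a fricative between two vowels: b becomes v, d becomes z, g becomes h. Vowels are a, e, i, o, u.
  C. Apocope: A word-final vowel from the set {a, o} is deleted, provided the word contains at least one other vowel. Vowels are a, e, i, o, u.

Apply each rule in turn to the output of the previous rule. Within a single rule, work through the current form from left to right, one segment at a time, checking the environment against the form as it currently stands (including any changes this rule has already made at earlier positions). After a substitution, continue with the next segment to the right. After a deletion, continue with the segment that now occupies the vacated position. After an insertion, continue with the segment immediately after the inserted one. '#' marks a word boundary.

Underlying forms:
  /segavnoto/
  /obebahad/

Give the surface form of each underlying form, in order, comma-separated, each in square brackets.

[sehavnot], [ovevahad]

/segavnoto/:
  A Degemination: no change — [segavnoto]
  B Stop Lenition: [segavnoto] → [sehavnoto]
  C Apocope: [sehavnoto] → [sehavnot]
/obebahad/:
  A Degemination: no change — [obebahad]
  B Stop Lenition: [obebahad] → [ovevahad]
  C Apocope: no change — [ovevahad]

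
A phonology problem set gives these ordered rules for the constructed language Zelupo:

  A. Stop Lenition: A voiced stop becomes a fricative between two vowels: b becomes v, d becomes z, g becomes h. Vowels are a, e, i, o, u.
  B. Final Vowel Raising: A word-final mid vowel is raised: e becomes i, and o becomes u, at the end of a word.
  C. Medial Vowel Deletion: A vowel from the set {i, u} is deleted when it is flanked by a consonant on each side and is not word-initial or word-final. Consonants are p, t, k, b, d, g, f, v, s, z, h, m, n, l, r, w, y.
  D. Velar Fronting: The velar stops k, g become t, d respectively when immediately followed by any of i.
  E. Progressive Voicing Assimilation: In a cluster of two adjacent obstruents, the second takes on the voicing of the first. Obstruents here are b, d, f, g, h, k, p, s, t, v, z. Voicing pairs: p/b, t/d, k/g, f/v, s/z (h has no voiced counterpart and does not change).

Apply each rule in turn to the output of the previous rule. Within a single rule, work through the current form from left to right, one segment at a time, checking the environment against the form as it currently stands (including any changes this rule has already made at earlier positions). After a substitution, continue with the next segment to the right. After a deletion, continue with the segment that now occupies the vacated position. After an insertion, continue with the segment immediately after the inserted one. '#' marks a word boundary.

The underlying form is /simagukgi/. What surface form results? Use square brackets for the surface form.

[smahkti]

A Stop Lenition: [simagukgi] → [simahukgi]
B Final Vowel Raising: no change — [simahukgi]
C Medial Vowel Deletion: [simahukgi] → [smahkgi]
D Velar Fronting: [smahkgi] → [smahkdi]
E Progressive Voicing Assimilation: [smahkdi] → [smahkti]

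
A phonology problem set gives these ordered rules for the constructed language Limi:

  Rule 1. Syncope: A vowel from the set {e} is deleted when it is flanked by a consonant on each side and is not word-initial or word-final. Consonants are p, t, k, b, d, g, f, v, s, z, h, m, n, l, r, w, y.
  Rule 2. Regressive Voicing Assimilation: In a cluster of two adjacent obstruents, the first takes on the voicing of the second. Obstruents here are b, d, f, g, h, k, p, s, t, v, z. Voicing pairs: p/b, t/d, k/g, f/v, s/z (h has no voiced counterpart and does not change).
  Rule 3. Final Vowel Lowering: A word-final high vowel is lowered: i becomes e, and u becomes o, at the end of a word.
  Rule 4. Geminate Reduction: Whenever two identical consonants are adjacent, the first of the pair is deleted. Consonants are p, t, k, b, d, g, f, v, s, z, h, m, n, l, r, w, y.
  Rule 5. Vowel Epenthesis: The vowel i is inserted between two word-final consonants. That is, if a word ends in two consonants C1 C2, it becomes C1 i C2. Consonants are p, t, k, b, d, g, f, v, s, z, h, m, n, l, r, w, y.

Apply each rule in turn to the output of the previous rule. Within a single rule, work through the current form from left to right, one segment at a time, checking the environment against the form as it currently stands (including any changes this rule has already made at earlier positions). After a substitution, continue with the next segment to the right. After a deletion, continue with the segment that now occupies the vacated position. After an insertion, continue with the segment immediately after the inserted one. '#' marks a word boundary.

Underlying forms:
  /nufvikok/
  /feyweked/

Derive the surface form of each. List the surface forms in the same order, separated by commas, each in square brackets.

/nufvikok/:
  Rule 1 Syncope: no change — [nufvikok]
  Rule 2 Regressive Voicing Assimilation: [nufvikok] → [nuvvikok]
  Rule 3 Final Vowel Lowering: no change — [nuvvikok]
  Rule 4 Geminate Reduction: [nuvvikok] → [nuvikok]
  Rule 5 Vowel Epenthesis: no change — [nuvikok]
/feyweked/:
  Rule 1 Syncope: [feyweked] → [fywkd]
  Rule 2 Regressive Voicing Assimilation: [fywkd] → [fywgd]
  Rule 3 Final Vowel Lowering: no change — [fywgd]
  Rule 4 Geminate Reduction: no change — [fywgd]
  Rule 5 Vowel Epenthesis: [fywgd] → [fywgid]

[nuvikok], [fywgid]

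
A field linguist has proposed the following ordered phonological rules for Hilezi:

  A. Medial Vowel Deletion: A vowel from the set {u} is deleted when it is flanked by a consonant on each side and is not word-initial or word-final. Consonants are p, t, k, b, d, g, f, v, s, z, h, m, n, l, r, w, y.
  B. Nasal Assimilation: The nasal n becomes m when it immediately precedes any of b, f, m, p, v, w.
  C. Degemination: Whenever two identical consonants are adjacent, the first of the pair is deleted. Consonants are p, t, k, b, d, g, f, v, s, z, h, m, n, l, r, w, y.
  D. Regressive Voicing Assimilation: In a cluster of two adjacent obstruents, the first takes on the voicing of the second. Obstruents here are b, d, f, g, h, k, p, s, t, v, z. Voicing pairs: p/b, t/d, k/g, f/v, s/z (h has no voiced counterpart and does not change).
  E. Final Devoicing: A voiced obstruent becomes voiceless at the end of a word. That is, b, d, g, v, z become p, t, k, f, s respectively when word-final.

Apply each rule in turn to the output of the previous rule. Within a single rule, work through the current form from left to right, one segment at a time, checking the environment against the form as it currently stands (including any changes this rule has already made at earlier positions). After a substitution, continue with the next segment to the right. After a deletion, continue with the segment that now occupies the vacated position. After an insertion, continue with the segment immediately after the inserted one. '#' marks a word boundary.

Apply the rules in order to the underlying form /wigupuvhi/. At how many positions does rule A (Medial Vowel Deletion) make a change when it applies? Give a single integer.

2

A Medial Vowel Deletion: [wigupuvhi] → [wigpvhi]
B Nasal Assimilation: no change — [wigpvhi]
C Degemination: no change — [wigpvhi]
D Regressive Voicing Assimilation: [wigpvhi] → [wikbfhi]
E Final Devoicing: no change — [wikbfhi]
Rule A changed 2 position(s).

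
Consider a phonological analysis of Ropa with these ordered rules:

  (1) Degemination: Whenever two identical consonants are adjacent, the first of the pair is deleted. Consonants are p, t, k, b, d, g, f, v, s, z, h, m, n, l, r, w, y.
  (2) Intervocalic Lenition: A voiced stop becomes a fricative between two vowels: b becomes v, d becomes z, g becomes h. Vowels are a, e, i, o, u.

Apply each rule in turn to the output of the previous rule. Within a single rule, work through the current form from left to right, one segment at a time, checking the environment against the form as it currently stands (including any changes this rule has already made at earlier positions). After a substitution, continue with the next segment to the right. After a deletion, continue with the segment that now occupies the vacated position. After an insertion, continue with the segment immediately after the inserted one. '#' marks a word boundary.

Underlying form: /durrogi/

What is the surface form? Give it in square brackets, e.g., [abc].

(1) Degemination: [durrogi] → [durogi]
(2) Intervocalic Lenition: [durogi] → [durohi]

[durohi]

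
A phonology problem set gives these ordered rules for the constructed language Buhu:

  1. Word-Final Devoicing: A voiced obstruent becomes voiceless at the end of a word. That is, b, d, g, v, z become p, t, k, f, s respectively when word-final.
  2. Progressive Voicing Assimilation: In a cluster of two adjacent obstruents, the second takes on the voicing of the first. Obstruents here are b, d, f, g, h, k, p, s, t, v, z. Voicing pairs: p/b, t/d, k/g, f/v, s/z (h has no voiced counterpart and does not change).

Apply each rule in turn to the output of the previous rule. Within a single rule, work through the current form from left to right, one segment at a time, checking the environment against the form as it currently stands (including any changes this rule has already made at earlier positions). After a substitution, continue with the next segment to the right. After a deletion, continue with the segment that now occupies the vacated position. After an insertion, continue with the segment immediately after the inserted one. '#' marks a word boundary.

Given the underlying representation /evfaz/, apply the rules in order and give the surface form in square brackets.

[evvas]

1 Word-Final Devoicing: [evfaz] → [evfas]
2 Progressive Voicing Assimilation: [evfas] → [evvas]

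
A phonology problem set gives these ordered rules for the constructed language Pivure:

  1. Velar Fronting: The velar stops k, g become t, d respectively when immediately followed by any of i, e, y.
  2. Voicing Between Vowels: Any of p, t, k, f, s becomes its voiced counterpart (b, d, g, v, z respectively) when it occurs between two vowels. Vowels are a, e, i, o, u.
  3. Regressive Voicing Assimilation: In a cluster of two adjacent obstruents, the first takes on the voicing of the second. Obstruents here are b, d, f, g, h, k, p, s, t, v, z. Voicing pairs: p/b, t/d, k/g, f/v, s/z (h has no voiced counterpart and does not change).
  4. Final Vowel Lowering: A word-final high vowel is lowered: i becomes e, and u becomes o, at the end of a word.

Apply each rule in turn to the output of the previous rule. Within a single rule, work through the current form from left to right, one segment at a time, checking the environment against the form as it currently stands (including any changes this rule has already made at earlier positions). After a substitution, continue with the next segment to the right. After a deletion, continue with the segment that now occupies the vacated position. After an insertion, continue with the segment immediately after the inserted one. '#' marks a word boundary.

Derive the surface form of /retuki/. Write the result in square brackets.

[redude]

1 Velar Fronting: [retuki] → [retuti]
2 Voicing Between Vowels: [retuti] → [redudi]
3 Regressive Voicing Assimilation: no change — [redudi]
4 Final Vowel Lowering: [redudi] → [redude]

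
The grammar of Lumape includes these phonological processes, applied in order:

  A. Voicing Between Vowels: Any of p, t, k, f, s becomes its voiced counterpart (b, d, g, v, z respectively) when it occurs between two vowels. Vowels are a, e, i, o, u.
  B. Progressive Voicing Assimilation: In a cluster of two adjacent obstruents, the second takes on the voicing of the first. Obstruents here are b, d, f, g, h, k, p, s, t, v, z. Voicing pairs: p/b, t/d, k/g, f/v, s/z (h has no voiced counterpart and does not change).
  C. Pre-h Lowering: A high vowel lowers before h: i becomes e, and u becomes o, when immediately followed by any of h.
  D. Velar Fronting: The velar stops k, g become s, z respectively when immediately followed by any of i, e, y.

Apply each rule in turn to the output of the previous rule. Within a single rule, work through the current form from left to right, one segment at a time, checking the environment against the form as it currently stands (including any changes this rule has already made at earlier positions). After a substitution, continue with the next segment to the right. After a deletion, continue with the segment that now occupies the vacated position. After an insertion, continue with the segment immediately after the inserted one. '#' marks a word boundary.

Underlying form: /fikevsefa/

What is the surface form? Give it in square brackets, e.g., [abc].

[fizevzeva]

A Voicing Between Vowels: [fikevsefa] → [figevseva]
B Progressive Voicing Assimilation: [figevseva] → [figevzeva]
C Pre-h Lowering: no change — [figevzeva]
D Velar Fronting: [figevzeva] → [fizevzeva]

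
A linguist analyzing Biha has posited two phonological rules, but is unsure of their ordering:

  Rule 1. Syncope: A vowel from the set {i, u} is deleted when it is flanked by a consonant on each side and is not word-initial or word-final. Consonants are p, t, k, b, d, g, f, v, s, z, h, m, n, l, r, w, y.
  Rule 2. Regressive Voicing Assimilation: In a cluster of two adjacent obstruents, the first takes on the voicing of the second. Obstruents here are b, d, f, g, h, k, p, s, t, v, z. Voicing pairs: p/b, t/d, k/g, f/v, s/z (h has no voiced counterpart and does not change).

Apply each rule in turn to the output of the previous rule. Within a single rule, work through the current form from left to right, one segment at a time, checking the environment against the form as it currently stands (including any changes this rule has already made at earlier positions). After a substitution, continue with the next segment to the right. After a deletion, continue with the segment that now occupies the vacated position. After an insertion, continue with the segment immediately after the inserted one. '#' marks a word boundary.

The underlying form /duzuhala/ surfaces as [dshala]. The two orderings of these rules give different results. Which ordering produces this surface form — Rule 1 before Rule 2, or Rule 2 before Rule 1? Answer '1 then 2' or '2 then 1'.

1 then 2

Order 1 then 2:
  1 Syncope: [duzuhala] → [dzhala]
  2 Regressive Voicing Assimilation: [dzhala] → [dshala]
  result: [dshala]
Order 2 then 1:
  2 Regressive Voicing Assimilation: no change — [duzuhala]
  1 Syncope: [duzuhala] → [dzhala]
  result: [dzhala]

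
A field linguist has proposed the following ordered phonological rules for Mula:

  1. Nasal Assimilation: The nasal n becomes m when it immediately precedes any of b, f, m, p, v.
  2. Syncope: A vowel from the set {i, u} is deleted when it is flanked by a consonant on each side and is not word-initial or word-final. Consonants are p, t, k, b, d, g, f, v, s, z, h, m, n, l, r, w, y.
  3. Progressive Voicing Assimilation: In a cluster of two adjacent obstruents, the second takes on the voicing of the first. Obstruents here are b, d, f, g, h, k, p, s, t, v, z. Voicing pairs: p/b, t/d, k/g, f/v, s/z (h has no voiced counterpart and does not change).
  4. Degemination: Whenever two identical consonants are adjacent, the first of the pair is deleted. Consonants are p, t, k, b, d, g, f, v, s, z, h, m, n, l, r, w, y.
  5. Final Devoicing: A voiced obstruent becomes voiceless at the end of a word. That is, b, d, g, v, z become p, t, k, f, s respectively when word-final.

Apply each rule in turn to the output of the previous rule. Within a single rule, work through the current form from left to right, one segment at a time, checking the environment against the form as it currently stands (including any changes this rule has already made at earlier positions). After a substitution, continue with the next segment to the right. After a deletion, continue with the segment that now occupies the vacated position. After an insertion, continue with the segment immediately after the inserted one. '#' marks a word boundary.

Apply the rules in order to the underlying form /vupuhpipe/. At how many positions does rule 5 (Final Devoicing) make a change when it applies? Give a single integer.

0

1 Nasal Assimilation: no change — [vupuhpipe]
2 Syncope: [vupuhpipe] → [vphppe]
3 Progressive Voicing Assimilation: [vphppe] → [vbhppe]
4 Degemination: [vbhppe] → [vbhpe]
5 Final Devoicing: no change — [vbhpe]
Rule 5 changed 0 position(s).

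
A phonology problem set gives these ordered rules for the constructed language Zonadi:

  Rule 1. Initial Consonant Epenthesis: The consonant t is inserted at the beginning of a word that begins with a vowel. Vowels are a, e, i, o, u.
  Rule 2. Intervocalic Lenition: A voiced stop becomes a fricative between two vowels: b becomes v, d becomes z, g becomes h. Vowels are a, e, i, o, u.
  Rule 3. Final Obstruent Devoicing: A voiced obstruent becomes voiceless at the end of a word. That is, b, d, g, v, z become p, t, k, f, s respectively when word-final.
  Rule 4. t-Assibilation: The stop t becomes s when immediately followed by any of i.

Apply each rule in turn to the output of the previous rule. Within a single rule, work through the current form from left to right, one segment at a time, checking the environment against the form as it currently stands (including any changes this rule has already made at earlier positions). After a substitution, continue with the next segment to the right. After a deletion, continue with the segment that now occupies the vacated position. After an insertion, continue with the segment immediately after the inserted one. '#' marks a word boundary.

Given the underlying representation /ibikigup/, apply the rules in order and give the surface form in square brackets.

[sivikihup]

Rule 1 Initial Consonant Epenthesis: [ibikigup] → [tibikigup]
Rule 2 Intervocalic Lenition: [tibikigup] → [tivikihup]
Rule 3 Final Obstruent Devoicing: no change — [tivikihup]
Rule 4 t-Assibilation: [tivikihup] → [sivikihup]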